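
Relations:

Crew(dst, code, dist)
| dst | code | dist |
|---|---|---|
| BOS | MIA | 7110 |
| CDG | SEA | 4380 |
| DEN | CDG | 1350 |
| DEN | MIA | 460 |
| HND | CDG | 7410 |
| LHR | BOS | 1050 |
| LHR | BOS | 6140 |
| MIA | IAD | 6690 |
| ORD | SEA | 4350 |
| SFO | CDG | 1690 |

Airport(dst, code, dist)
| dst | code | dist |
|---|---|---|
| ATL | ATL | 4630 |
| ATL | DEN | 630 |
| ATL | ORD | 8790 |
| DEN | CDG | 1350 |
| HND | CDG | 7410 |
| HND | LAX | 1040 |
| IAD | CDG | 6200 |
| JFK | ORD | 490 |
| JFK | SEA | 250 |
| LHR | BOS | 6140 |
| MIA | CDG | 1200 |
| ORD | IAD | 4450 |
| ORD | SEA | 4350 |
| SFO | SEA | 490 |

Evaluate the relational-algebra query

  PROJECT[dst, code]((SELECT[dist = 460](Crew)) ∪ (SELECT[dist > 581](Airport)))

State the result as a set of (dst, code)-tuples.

Filtering on dist = 460 leaves {(DEN, MIA, 460)}.
Filtering on dist > 581 leaves {(ATL, ATL, 4630), (ATL, DEN, 630), (ATL, ORD, 8790), (DEN, CDG, 1350), (HND, CDG, 7410), (HND, LAX, 1040), (IAD, CDG, 6200), (LHR, BOS, 6140), (MIA, CDG, 1200), (ORD, IAD, 4450), (ORD, SEA, 4350)}.
Taking the union: {(ATL, ATL, 4630), (ATL, DEN, 630), (ATL, ORD, 8790), (DEN, CDG, 1350), (DEN, MIA, 460), (HND, CDG, 7410), (HND, LAX, 1040), (IAD, CDG, 6200), (LHR, BOS, 6140), (MIA, CDG, 1200), (ORD, IAD, 4450), (ORD, SEA, 4350)}
π[dst, code]: project onto (dst, code) → {(ATL, ATL), (ATL, DEN), (ATL, ORD), (DEN, CDG), (DEN, MIA), (HND, CDG), (HND, LAX), (IAD, CDG), (LHR, BOS), (MIA, CDG), (ORD, IAD), (ORD, SEA)}

{(ATL, ATL), (ATL, DEN), (ATL, ORD), (DEN, CDG), (DEN, MIA), (HND, CDG), (HND, LAX), (IAD, CDG), (LHR, BOS), (MIA, CDG), (ORD, IAD), (ORD, SEA)}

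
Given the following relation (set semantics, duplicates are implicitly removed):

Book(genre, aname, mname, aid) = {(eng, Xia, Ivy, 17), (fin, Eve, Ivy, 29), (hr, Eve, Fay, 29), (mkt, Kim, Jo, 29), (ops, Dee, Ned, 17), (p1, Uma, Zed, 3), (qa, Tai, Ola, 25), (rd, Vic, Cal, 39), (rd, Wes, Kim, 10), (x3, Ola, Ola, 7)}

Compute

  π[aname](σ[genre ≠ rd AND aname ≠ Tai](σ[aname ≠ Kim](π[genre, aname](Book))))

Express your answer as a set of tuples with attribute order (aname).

Keep only column(s) genre, aname: {(eng, Xia), (fin, Eve), (hr, Eve), (mkt, Kim), (ops, Dee), (p1, Uma), (qa, Tai), (rd, Vic), (rd, Wes), (x3, Ola)}
Selection aname ≠ Kim: {(eng, Xia), (fin, Eve), (hr, Eve), (ops, Dee), (p1, Uma), (qa, Tai), (rd, Vic), (rd, Wes), (x3, Ola)}
Selection genre ≠ rd AND aname ≠ Tai: {(eng, Xia), (fin, Eve), (hr, Eve), (ops, Dee), (p1, Uma), (x3, Ola)}
Keep only column(s) aname (1 duplicate(s) eliminated): {Dee, Eve, Ola, Uma, Xia}

{Dee, Eve, Ola, Uma, Xia}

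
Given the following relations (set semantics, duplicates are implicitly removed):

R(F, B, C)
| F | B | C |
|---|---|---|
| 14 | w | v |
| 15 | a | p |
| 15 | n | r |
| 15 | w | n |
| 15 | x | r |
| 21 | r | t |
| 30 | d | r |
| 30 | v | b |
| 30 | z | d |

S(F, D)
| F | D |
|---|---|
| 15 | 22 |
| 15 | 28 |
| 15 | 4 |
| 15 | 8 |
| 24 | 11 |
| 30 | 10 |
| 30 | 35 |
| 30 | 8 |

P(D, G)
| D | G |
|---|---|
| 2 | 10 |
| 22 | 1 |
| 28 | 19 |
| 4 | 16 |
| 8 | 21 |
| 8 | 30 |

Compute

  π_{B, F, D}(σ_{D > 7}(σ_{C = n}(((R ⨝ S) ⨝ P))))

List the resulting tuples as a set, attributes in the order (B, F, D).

{(w, 15, 22), (w, 15, 28), (w, 15, 8)}

Joining R and S on F yields {(15, a, p, 22), (15, a, p, 28), (15, a, p, 4), (15, a, p, 8), (15, n, r, 22), (15, n, r, 28), (15, n, r, 4), (15, n, r, 8), (15, w, n, 22), (15, w, n, 28), (15, w, n, 4), (15, w, n, 8), (15, x, r, 22), (15, x, r, 28), (15, x, r, 4), (15, x, r, 8), (30, d, r, 10), (30, d, r, 35), (30, d, r, 8), (30, v, b, 10), (30, v, b, 35), (30, v, b, 8), (30, z, d, 10), (30, z, d, 35), (30, z, d, 8)}.
Joining (R ⨝ S) and P on D yields {(15, a, p, 22, 1), (15, a, p, 28, 19), (15, a, p, 4, 16), (15, a, p, 8, 21), (15, a, p, 8, 30), (15, n, r, 22, 1), (15, n, r, 28, 19), (15, n, r, 4, 16), (15, n, r, 8, 21), (15, n, r, 8, 30), (15, w, n, 22, 1), (15, w, n, 28, 19), (15, w, n, 4, 16), (15, w, n, 8, 21), (15, w, n, 8, 30), (15, x, r, 22, 1), (15, x, r, 28, 19), (15, x, r, 4, 16), (15, x, r, 8, 21), (15, x, r, 8, 30), (30, d, r, 8, 21), (30, d, r, 8, 30), (30, v, b, 8, 21), (30, v, b, 8, 30), (30, z, d, 8, 21), (30, z, d, 8, 30)}.
σ[C = n]: keep tuples satisfying C = n → {(15, w, n, 22, 1), (15, w, n, 28, 19), (15, w, n, 4, 16), (15, w, n, 8, 21), (15, w, n, 8, 30)}
σ[D > 7]: keep tuples satisfying D > 7 → {(15, w, n, 22, 1), (15, w, n, 28, 19), (15, w, n, 8, 21), (15, w, n, 8, 30)}
Keep only column(s) B, F, D (1 duplicate(s) eliminated): {(w, 15, 22), (w, 15, 28), (w, 15, 8)}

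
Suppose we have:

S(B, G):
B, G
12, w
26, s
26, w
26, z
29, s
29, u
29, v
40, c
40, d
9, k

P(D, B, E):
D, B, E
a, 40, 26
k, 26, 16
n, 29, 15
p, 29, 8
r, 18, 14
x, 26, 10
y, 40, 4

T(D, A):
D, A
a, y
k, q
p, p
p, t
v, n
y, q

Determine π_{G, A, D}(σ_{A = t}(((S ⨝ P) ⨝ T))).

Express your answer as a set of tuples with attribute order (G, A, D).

{(s, t, p), (u, t, p), (v, t, p)}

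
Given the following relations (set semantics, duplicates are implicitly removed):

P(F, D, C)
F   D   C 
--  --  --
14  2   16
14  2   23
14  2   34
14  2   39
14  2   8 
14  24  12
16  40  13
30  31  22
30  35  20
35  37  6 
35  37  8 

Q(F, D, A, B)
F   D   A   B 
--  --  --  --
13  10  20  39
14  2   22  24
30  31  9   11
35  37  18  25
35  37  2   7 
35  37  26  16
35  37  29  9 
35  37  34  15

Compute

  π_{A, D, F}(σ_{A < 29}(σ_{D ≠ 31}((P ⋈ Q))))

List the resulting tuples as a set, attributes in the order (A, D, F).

Natural join on F, D: {(14, 2, 16, 22, 24), (14, 2, 23, 22, 24), (14, 2, 34, 22, 24), (14, 2, 39, 22, 24), (14, 2, 8, 22, 24), (30, 31, 22, 9, 11), (35, 37, 6, 18, 25), (35, 37, 6, 2, 7), (35, 37, 6, 26, 16), (35, 37, 6, 29, 9), (35, 37, 6, 34, 15), (35, 37, 8, 18, 25), (35, 37, 8, 2, 7), (35, 37, 8, 26, 16), (35, 37, 8, 29, 9), (35, 37, 8, 34, 15)}
Selection D ≠ 31: {(14, 2, 16, 22, 24), (14, 2, 23, 22, 24), (14, 2, 34, 22, 24), (14, 2, 39, 22, 24), (14, 2, 8, 22, 24), (35, 37, 6, 18, 25), (35, 37, 6, 2, 7), (35, 37, 6, 26, 16), (35, 37, 6, 29, 9), (35, 37, 6, 34, 15), (35, 37, 8, 18, 25), (35, 37, 8, 2, 7), (35, 37, 8, 26, 16), (35, 37, 8, 29, 9), (35, 37, 8, 34, 15)}
Selection A < 29: {(14, 2, 16, 22, 24), (14, 2, 23, 22, 24), (14, 2, 34, 22, 24), (14, 2, 39, 22, 24), (14, 2, 8, 22, 24), (35, 37, 6, 18, 25), (35, 37, 6, 2, 7), (35, 37, 6, 26, 16), (35, 37, 8, 18, 25), (35, 37, 8, 2, 7), (35, 37, 8, 26, 16)}
Keep only column(s) A, D, F (7 duplicate(s) eliminated): {(18, 37, 35), (2, 37, 35), (22, 2, 14), (26, 37, 35)}

{(18, 37, 35), (2, 37, 35), (22, 2, 14), (26, 37, 35)}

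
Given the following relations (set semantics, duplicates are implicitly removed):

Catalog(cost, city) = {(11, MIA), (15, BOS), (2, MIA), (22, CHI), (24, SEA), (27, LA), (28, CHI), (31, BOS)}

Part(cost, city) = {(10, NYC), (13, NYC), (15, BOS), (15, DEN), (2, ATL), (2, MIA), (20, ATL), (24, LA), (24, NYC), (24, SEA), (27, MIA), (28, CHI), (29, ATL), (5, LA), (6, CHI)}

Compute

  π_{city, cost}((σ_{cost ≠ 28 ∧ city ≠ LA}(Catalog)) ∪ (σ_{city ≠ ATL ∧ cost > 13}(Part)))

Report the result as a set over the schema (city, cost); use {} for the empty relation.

Selection cost ≠ 28 ∧ city ≠ LA: {(11, MIA), (15, BOS), (2, MIA), (22, CHI), (24, SEA), (31, BOS)}
Selection city ≠ ATL ∧ cost > 13: {(15, BOS), (15, DEN), (24, LA), (24, NYC), (24, SEA), (27, MIA), (28, CHI)}
Union: {(11, MIA), (15, BOS), (2, MIA), (22, CHI), (24, SEA), (31, BOS)} with {(15, BOS), (15, DEN), (24, LA), (24, NYC), (24, SEA), (27, MIA), (28, CHI)} → {(11, MIA), (15, BOS), (15, DEN), (2, MIA), (22, CHI), (24, LA), (24, NYC), (24, SEA), (27, MIA), (28, CHI), (31, BOS)}
π[city, cost]: project onto (city, cost) → {(BOS, 15), (BOS, 31), (CHI, 22), (CHI, 28), (DEN, 15), (LA, 24), (MIA, 11), (MIA, 2), (MIA, 27), (NYC, 24), (SEA, 24)}

{(BOS, 15), (BOS, 31), (CHI, 22), (CHI, 28), (DEN, 15), (LA, 24), (MIA, 11), (MIA, 2), (MIA, 27), (NYC, 24), (SEA, 24)}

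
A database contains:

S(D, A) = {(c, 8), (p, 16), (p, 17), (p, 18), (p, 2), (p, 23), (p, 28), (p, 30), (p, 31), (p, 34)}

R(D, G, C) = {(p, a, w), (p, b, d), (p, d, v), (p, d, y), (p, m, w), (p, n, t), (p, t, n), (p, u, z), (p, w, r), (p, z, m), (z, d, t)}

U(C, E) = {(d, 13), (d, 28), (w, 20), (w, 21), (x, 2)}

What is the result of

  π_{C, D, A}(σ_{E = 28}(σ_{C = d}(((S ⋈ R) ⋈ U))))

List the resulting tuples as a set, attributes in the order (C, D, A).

S ⋈ R (natural join on D): {(p, 16, a, w), (p, 16, b, d), (p, 16, d, v), (p, 16, d, y), (p, 16, m, w), (p, 16, n, t), (p, 16, t, n), (p, 16, u, z), (p, 16, w, r), (p, 16, z, m), (p, 17, a, w), (p, 17, b, d), (p, 17, d, v), (p, 17, d, y), (p, 17, m, w), (p, 17, n, t), (p, 17, t, n), (p, 17, u, z), (p, 17, w, r), (p, 17, z, m), (p, 18, a, w), (p, 18, b, d), (p, 18, d, v), (p, 18, d, y), (p, 18, m, w), (p, 18, n, t), (p, 18, t, n), (p, 18, u, z), (p, 18, w, r), (p, 18, z, m), (p, 2, a, w), (p, 2, b, d), (p, 2, d, v), (p, 2, d, y), (p, 2, m, w), (p, 2, n, t), (p, 2, t, n), (p, 2, u, z), (p, 2, w, r), (p, 2, z, m), (p, 23, a, w), (p, 23, b, d), (p, 23, d, v), (p, 23, d, y), (p, 23, m, w), (p, 23, n, t), (p, 23, t, n), (p, 23, u, z), (p, 23, w, r), (p, 23, z, m), (p, 28, a, w), (p, 28, b, d), (p, 28, d, v), (p, 28, d, y), (p, 28, m, w), (p, 28, n, t), (p, 28, t, n), (p, 28, u, z), (p, 28, w, r), (p, 28, z, m), (p, 30, a, w), (p, 30, b, d), (p, 30, d, v), (p, 30, d, y), (p, 30, m, w), (p, 30, n, t), (p, 30, t, n), (p, 30, u, z), (p, 30, w, r), (p, 30, z, m), (p, 31, a, w), (p, 31, b, d), (p, 31, d, v), (p, 31, d, y), (p, 31, m, w), (p, 31, n, t), (p, 31, t, n), (p, 31, u, z), (p, 31, w, r), (p, 31, z, m), (p, 34, a, w), (p, 34, b, d), (p, 34, d, v), (p, 34, d, y), (p, 34, m, w), (p, 34, n, t), (p, 34, t, n), (p, 34, u, z), (p, 34, w, r), (p, 34, z, m)}
(S ⋈ R) ⋈ U (natural join on C): {(p, 16, a, w, 20), (p, 16, a, w, 21), (p, 16, b, d, 13), (p, 16, b, d, 28), (p, 16, m, w, 20), (p, 16, m, w, 21), (p, 17, a, w, 20), (p, 17, a, w, 21), (p, 17, b, d, 13), (p, 17, b, d, 28), (p, 17, m, w, 20), (p, 17, m, w, 21), (p, 18, a, w, 20), (p, 18, a, w, 21), (p, 18, b, d, 13), (p, 18, b, d, 28), (p, 18, m, w, 20), (p, 18, m, w, 21), (p, 2, a, w, 20), (p, 2, a, w, 21), (p, 2, b, d, 13), (p, 2, b, d, 28), (p, 2, m, w, 20), (p, 2, m, w, 21), (p, 23, a, w, 20), (p, 23, a, w, 21), (p, 23, b, d, 13), (p, 23, b, d, 28), (p, 23, m, w, 20), (p, 23, m, w, 21), (p, 28, a, w, 20), (p, 28, a, w, 21), (p, 28, b, d, 13), (p, 28, b, d, 28), (p, 28, m, w, 20), (p, 28, m, w, 21), (p, 30, a, w, 20), (p, 30, a, w, 21), (p, 30, b, d, 13), (p, 30, b, d, 28), (p, 30, m, w, 20), (p, 30, m, w, 21), (p, 31, a, w, 20), (p, 31, a, w, 21), (p, 31, b, d, 13), (p, 31, b, d, 28), (p, 31, m, w, 20), (p, 31, m, w, 21), (p, 34, a, w, 20), (p, 34, a, w, 21), (p, 34, b, d, 13), (p, 34, b, d, 28), (p, 34, m, w, 20), (p, 34, m, w, 21)}
Apply σ_{C = d}; surviving tuples: {(p, 16, b, d, 13), (p, 16, b, d, 28), (p, 17, b, d, 13), (p, 17, b, d, 28), (p, 18, b, d, 13), (p, 18, b, d, 28), (p, 2, b, d, 13), (p, 2, b, d, 28), (p, 23, b, d, 13), (p, 23, b, d, 28), (p, 28, b, d, 13), (p, 28, b, d, 28), (p, 30, b, d, 13), (p, 30, b, d, 28), (p, 31, b, d, 13), (p, 31, b, d, 28), (p, 34, b, d, 13), (p, 34, b, d, 28)}
Apply σ_{E = 28}; surviving tuples: {(p, 16, b, d, 28), (p, 17, b, d, 28), (p, 18, b, d, 28), (p, 2, b, d, 28), (p, 23, b, d, 28), (p, 28, b, d, 28), (p, 30, b, d, 28), (p, 31, b, d, 28), (p, 34, b, d, 28)}
π_{C, D, A} gives {(d, p, 16), (d, p, 17), (d, p, 18), (d, p, 2), (d, p, 23), (d, p, 28), (d, p, 30), (d, p, 31), (d, p, 34)}.

{(d, p, 16), (d, p, 17), (d, p, 18), (d, p, 2), (d, p, 23), (d, p, 28), (d, p, 30), (d, p, 31), (d, p, 34)}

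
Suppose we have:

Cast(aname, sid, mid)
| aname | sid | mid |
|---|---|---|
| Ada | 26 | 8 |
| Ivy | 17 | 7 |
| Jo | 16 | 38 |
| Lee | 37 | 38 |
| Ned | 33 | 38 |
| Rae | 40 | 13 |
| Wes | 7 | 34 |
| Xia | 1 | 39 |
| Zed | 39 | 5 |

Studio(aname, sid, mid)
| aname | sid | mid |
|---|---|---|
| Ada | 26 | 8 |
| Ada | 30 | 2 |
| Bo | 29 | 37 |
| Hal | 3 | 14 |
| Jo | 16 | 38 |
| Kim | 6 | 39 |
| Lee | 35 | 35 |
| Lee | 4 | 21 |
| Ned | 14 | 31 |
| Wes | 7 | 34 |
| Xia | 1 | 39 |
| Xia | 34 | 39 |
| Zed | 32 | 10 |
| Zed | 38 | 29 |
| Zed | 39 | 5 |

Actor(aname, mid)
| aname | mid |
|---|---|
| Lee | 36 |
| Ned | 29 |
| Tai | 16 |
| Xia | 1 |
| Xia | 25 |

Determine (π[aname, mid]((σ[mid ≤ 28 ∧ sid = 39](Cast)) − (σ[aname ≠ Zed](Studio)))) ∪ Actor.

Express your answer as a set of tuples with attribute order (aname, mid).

{(Lee, 36), (Ned, 29), (Tai, 16), (Xia, 1), (Xia, 25), (Zed, 5)}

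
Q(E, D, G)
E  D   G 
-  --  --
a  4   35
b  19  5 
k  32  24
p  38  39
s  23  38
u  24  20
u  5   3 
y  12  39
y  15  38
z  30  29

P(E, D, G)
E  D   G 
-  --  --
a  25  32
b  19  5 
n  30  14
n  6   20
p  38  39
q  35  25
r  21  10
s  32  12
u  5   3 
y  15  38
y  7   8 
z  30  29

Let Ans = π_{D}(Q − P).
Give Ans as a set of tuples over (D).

{12, 23, 24, 32, 4}

Difference: {(a, 4, 35), (b, 19, 5), (k, 32, 24), (p, 38, 39), (s, 23, 38), (u, 24, 20), (u, 5, 3), (y, 12, 39), (y, 15, 38), (z, 30, 29)} with {(a, 25, 32), (b, 19, 5), (n, 30, 14), (n, 6, 20), (p, 38, 39), (q, 35, 25), (r, 21, 10), (s, 32, 12), (u, 5, 3), (y, 15, 38), (y, 7, 8), (z, 30, 29)} → {(a, 4, 35), (k, 32, 24), (s, 23, 38), (u, 24, 20), (y, 12, 39)}
Keep only column(s) D: {12, 23, 24, 32, 4}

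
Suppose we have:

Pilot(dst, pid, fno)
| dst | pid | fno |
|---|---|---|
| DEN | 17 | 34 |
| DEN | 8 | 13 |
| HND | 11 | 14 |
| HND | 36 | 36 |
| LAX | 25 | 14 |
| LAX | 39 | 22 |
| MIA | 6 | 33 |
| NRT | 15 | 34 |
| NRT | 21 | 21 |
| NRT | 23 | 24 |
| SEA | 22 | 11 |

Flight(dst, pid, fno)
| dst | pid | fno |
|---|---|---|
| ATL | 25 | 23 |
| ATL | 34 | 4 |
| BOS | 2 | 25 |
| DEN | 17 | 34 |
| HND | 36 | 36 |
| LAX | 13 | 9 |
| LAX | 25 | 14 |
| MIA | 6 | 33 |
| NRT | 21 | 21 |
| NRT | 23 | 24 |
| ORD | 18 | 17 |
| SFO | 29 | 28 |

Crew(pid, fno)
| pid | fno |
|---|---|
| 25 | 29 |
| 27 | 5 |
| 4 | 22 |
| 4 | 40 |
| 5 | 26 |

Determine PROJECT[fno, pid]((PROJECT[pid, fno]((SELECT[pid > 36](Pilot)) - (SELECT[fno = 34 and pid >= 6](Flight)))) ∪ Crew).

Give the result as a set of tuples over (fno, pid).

σ[pid > 36]: keep tuples satisfying pid > 36 → {(LAX, 39, 22)}
σ[fno = 34 and pid >= 6]: keep tuples satisfying fno = 34 and pid >= 6 → {(DEN, 17, 34)}
Taking the difference: {(LAX, 39, 22)}
π_{pid, fno} gives {(39, 22)}.
Taking the union: {(25, 29), (27, 5), (39, 22), (4, 22), (4, 40), (5, 26)}
π_{fno, pid} gives {(22, 39), (22, 4), (26, 5), (29, 25), (40, 4), (5, 27)}.

{(22, 39), (22, 4), (26, 5), (29, 25), (40, 4), (5, 27)}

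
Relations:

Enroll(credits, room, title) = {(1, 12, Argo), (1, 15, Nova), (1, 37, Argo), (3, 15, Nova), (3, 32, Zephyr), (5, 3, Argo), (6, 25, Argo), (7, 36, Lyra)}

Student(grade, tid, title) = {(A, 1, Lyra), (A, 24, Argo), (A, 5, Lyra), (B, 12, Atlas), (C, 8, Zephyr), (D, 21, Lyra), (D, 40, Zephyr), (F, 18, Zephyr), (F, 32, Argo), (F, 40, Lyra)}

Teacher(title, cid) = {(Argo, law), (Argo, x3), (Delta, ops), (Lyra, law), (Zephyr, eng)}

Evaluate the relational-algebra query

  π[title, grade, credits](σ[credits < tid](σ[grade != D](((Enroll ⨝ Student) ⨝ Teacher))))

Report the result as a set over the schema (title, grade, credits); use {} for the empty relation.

{(Argo, A, 1), (Argo, A, 5), (Argo, A, 6), (Argo, F, 1), (Argo, F, 5), (Argo, F, 6), (Lyra, F, 7), (Zephyr, C, 3), (Zephyr, F, 3)}

Joining Enroll and Student on title yields {(1, 12, Argo, A, 24), (1, 12, Argo, F, 32), (1, 37, Argo, A, 24), (1, 37, Argo, F, 32), (3, 32, Zephyr, C, 8), (3, 32, Zephyr, D, 40), (3, 32, Zephyr, F, 18), (5, 3, Argo, A, 24), (5, 3, Argo, F, 32), (6, 25, Argo, A, 24), (6, 25, Argo, F, 32), (7, 36, Lyra, A, 1), (7, 36, Lyra, A, 5), (7, 36, Lyra, D, 21), (7, 36, Lyra, F, 40)}.
Joining (Enroll ⨝ Student) and Teacher on title yields {(1, 12, Argo, A, 24, law), (1, 12, Argo, A, 24, x3), (1, 12, Argo, F, 32, law), (1, 12, Argo, F, 32, x3), (1, 37, Argo, A, 24, law), (1, 37, Argo, A, 24, x3), (1, 37, Argo, F, 32, law), (1, 37, Argo, F, 32, x3), (3, 32, Zephyr, C, 8, eng), (3, 32, Zephyr, D, 40, eng), (3, 32, Zephyr, F, 18, eng), (5, 3, Argo, A, 24, law), (5, 3, Argo, A, 24, x3), (5, 3, Argo, F, 32, law), (5, 3, Argo, F, 32, x3), (6, 25, Argo, A, 24, law), (6, 25, Argo, A, 24, x3), (6, 25, Argo, F, 32, law), (6, 25, Argo, F, 32, x3), (7, 36, Lyra, A, 1, law), (7, 36, Lyra, A, 5, law), (7, 36, Lyra, D, 21, law), (7, 36, Lyra, F, 40, law)}.
Filtering on grade != D leaves {(1, 12, Argo, A, 24, law), (1, 12, Argo, A, 24, x3), (1, 12, Argo, F, 32, law), (1, 12, Argo, F, 32, x3), (1, 37, Argo, A, 24, law), (1, 37, Argo, A, 24, x3), (1, 37, Argo, F, 32, law), (1, 37, Argo, F, 32, x3), (3, 32, Zephyr, C, 8, eng), (3, 32, Zephyr, F, 18, eng), (5, 3, Argo, A, 24, law), (5, 3, Argo, A, 24, x3), (5, 3, Argo, F, 32, law), (5, 3, Argo, F, 32, x3), (6, 25, Argo, A, 24, law), (6, 25, Argo, A, 24, x3), (6, 25, Argo, F, 32, law), (6, 25, Argo, F, 32, x3), (7, 36, Lyra, A, 1, law), (7, 36, Lyra, A, 5, law), (7, 36, Lyra, F, 40, law)}.
Filtering on credits < tid leaves {(1, 12, Argo, A, 24, law), (1, 12, Argo, A, 24, x3), (1, 12, Argo, F, 32, law), (1, 12, Argo, F, 32, x3), (1, 37, Argo, A, 24, law), (1, 37, Argo, A, 24, x3), (1, 37, Argo, F, 32, law), (1, 37, Argo, F, 32, x3), (3, 32, Zephyr, C, 8, eng), (3, 32, Zephyr, F, 18, eng), (5, 3, Argo, A, 24, law), (5, 3, Argo, A, 24, x3), (5, 3, Argo, F, 32, law), (5, 3, Argo, F, 32, x3), (6, 25, Argo, A, 24, law), (6, 25, Argo, A, 24, x3), (6, 25, Argo, F, 32, law), (6, 25, Argo, F, 32, x3), (7, 36, Lyra, F, 40, law)}.
π_{title, grade, credits} gives {(Argo, A, 1), (Argo, A, 5), (Argo, A, 6), (Argo, F, 1), (Argo, F, 5), (Argo, F, 6), (Lyra, F, 7), (Zephyr, C, 3), (Zephyr, F, 3)} (10 duplicate(s) eliminated).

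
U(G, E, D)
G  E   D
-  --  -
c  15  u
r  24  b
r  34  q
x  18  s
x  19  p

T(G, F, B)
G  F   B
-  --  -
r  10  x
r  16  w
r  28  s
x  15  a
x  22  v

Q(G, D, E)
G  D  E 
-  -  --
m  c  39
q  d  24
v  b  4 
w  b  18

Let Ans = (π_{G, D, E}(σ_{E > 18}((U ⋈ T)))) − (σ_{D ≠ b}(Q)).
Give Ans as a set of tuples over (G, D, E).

{(r, b, 24), (r, q, 34), (x, p, 19)}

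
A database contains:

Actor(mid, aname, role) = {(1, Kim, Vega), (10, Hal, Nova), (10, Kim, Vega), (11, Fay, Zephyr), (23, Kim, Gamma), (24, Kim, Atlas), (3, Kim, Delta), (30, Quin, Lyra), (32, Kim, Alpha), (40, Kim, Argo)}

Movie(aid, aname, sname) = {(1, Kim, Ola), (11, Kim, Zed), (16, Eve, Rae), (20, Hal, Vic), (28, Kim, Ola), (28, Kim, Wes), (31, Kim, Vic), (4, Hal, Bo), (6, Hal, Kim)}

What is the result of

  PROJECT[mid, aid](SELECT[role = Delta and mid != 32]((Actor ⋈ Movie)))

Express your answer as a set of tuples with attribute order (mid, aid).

{(3, 1), (3, 11), (3, 28), (3, 31)}

Joining Actor and Movie on aname yields {(1, Kim, Vega, 1, Ola), (1, Kim, Vega, 11, Zed), (1, Kim, Vega, 28, Ola), (1, Kim, Vega, 28, Wes), (1, Kim, Vega, 31, Vic), (10, Hal, Nova, 20, Vic), (10, Hal, Nova, 4, Bo), (10, Hal, Nova, 6, Kim), (10, Kim, Vega, 1, Ola), (10, Kim, Vega, 11, Zed), (10, Kim, Vega, 28, Ola), (10, Kim, Vega, 28, Wes), (10, Kim, Vega, 31, Vic), (23, Kim, Gamma, 1, Ola), (23, Kim, Gamma, 11, Zed), (23, Kim, Gamma, 28, Ola), (23, Kim, Gamma, 28, Wes), (23, Kim, Gamma, 31, Vic), (24, Kim, Atlas, 1, Ola), (24, Kim, Atlas, 11, Zed), (24, Kim, Atlas, 28, Ola), (24, Kim, Atlas, 28, Wes), (24, Kim, Atlas, 31, Vic), (3, Kim, Delta, 1, Ola), (3, Kim, Delta, 11, Zed), (3, Kim, Delta, 28, Ola), (3, Kim, Delta, 28, Wes), (3, Kim, Delta, 31, Vic), (32, Kim, Alpha, 1, Ola), (32, Kim, Alpha, 11, Zed), (32, Kim, Alpha, 28, Ola), (32, Kim, Alpha, 28, Wes), (32, Kim, Alpha, 31, Vic), (40, Kim, Argo, 1, Ola), (40, Kim, Argo, 11, Zed), (40, Kim, Argo, 28, Ola), (40, Kim, Argo, 28, Wes), (40, Kim, Argo, 31, Vic)}.
σ[role = Delta and mid != 32]: keep tuples satisfying role = Delta and mid != 32 → {(3, Kim, Delta, 1, Ola), (3, Kim, Delta, 11, Zed), (3, Kim, Delta, 28, Ola), (3, Kim, Delta, 28, Wes), (3, Kim, Delta, 31, Vic)}
Keep only column(s) mid, aid (1 duplicate(s) eliminated): {(3, 1), (3, 11), (3, 28), (3, 31)}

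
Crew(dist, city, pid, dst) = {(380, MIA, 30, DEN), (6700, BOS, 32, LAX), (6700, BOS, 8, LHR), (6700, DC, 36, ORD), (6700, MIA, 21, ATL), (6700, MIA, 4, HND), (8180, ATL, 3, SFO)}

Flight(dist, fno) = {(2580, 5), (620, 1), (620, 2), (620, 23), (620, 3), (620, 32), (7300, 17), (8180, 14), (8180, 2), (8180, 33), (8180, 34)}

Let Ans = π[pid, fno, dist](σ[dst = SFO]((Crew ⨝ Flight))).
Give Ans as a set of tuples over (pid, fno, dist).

Natural join on dist: {(8180, ATL, 3, SFO, 14), (8180, ATL, 3, SFO, 2), (8180, ATL, 3, SFO, 33), (8180, ATL, 3, SFO, 34)}
Filtering on dst = SFO leaves {(8180, ATL, 3, SFO, 14), (8180, ATL, 3, SFO, 2), (8180, ATL, 3, SFO, 33), (8180, ATL, 3, SFO, 34)}.
π[pid, fno, dist]: project onto (pid, fno, dist) → {(3, 14, 8180), (3, 2, 8180), (3, 33, 8180), (3, 34, 8180)}

{(3, 14, 8180), (3, 2, 8180), (3, 33, 8180), (3, 34, 8180)}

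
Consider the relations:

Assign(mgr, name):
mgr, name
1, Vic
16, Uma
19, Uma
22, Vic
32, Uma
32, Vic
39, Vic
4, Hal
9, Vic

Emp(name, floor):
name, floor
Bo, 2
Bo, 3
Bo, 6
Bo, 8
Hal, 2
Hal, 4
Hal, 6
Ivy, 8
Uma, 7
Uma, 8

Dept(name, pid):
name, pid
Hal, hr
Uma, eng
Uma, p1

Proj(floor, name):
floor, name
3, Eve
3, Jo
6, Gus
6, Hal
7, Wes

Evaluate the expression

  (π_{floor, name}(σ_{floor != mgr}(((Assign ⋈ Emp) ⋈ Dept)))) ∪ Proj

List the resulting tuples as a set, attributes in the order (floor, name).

Joining Assign and Emp on name yields {(16, Uma, 7), (16, Uma, 8), (19, Uma, 7), (19, Uma, 8), (32, Uma, 7), (32, Uma, 8), (4, Hal, 2), (4, Hal, 4), (4, Hal, 6)}.
Joining (Assign ⋈ Emp) and Dept on name yields {(16, Uma, 7, eng), (16, Uma, 7, p1), (16, Uma, 8, eng), (16, Uma, 8, p1), (19, Uma, 7, eng), (19, Uma, 7, p1), (19, Uma, 8, eng), (19, Uma, 8, p1), (32, Uma, 7, eng), (32, Uma, 7, p1), (32, Uma, 8, eng), (32, Uma, 8, p1), (4, Hal, 2, hr), (4, Hal, 4, hr), (4, Hal, 6, hr)}.
Selection floor != mgr: {(16, Uma, 7, eng), (16, Uma, 7, p1), (16, Uma, 8, eng), (16, Uma, 8, p1), (19, Uma, 7, eng), (19, Uma, 7, p1), (19, Uma, 8, eng), (19, Uma, 8, p1), (32, Uma, 7, eng), (32, Uma, 7, p1), (32, Uma, 8, eng), (32, Uma, 8, p1), (4, Hal, 2, hr), (4, Hal, 6, hr)}
π[floor, name]: project onto (floor, name) (10 duplicate(s) eliminated) → {(2, Hal), (6, Hal), (7, Uma), (8, Uma)}
Union: {(2, Hal), (6, Hal), (7, Uma), (8, Uma)} with {(3, Eve), (3, Jo), (6, Gus), (6, Hal), (7, Wes)} → {(2, Hal), (3, Eve), (3, Jo), (6, Gus), (6, Hal), (7, Uma), (7, Wes), (8, Uma)}

{(2, Hal), (3, Eve), (3, Jo), (6, Gus), (6, Hal), (7, Uma), (7, Wes), (8, Uma)}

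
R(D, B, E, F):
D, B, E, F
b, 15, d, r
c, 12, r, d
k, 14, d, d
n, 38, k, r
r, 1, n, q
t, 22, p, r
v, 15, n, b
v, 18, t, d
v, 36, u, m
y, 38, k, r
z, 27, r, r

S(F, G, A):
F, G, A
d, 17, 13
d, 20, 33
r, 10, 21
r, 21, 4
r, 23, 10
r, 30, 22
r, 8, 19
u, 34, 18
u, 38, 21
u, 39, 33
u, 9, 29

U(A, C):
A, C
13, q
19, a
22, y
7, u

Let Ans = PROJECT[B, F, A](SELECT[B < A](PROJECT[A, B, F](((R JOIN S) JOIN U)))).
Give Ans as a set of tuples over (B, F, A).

R ⋈ S (natural join on F): {(b, 15, d, r, 10, 21), (b, 15, d, r, 21, 4), (b, 15, d, r, 23, 10), (b, 15, d, r, 30, 22), (b, 15, d, r, 8, 19), (c, 12, r, d, 17, 13), (c, 12, r, d, 20, 33), (k, 14, d, d, 17, 13), (k, 14, d, d, 20, 33), (n, 38, k, r, 10, 21), (n, 38, k, r, 21, 4), (n, 38, k, r, 23, 10), (n, 38, k, r, 30, 22), (n, 38, k, r, 8, 19), (t, 22, p, r, 10, 21), (t, 22, p, r, 21, 4), (t, 22, p, r, 23, 10), (t, 22, p, r, 30, 22), (t, 22, p, r, 8, 19), (v, 18, t, d, 17, 13), (v, 18, t, d, 20, 33), (y, 38, k, r, 10, 21), (y, 38, k, r, 21, 4), (y, 38, k, r, 23, 10), (y, 38, k, r, 30, 22), (y, 38, k, r, 8, 19), (z, 27, r, r, 10, 21), (z, 27, r, r, 21, 4), (z, 27, r, r, 23, 10), (z, 27, r, r, 30, 22), (z, 27, r, r, 8, 19)}
(R JOIN S) ⋈ U (natural join on A): {(b, 15, d, r, 30, 22, y), (b, 15, d, r, 8, 19, a), (c, 12, r, d, 17, 13, q), (k, 14, d, d, 17, 13, q), (n, 38, k, r, 30, 22, y), (n, 38, k, r, 8, 19, a), (t, 22, p, r, 30, 22, y), (t, 22, p, r, 8, 19, a), (v, 18, t, d, 17, 13, q), (y, 38, k, r, 30, 22, y), (y, 38, k, r, 8, 19, a), (z, 27, r, r, 30, 22, y), (z, 27, r, r, 8, 19, a)}
Keep only column(s) A, B, F (2 duplicate(s) eliminated): {(13, 12, d), (13, 14, d), (13, 18, d), (19, 15, r), (19, 22, r), (19, 27, r), (19, 38, r), (22, 15, r), (22, 22, r), (22, 27, r), (22, 38, r)}
Apply σ_{B < A}; surviving tuples: {(13, 12, d), (19, 15, r), (22, 15, r)}
Keep only column(s) B, F, A: {(12, d, 13), (15, r, 19), (15, r, 22)}

{(12, d, 13), (15, r, 19), (15, r, 22)}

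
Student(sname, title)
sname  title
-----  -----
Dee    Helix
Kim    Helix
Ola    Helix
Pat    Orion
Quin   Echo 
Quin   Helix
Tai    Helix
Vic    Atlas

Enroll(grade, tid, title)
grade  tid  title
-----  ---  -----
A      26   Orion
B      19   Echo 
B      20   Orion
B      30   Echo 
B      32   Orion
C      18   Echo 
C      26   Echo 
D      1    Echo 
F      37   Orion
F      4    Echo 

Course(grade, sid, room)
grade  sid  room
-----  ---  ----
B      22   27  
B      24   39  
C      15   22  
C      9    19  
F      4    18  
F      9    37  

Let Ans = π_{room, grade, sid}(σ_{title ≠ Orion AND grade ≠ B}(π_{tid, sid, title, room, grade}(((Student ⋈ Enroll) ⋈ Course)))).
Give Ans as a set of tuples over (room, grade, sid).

{(18, F, 4), (19, C, 9), (22, C, 15), (37, F, 9)}

Student ⋈ Enroll (natural join on title): {(Pat, Orion, A, 26), (Pat, Orion, B, 20), (Pat, Orion, B, 32), (Pat, Orion, F, 37), (Quin, Echo, B, 19), (Quin, Echo, B, 30), (Quin, Echo, C, 18), (Quin, Echo, C, 26), (Quin, Echo, D, 1), (Quin, Echo, F, 4)}
(Student ⋈ Enroll) ⋈ Course (natural join on grade): {(Pat, Orion, B, 20, 22, 27), (Pat, Orion, B, 20, 24, 39), (Pat, Orion, B, 32, 22, 27), (Pat, Orion, B, 32, 24, 39), (Pat, Orion, F, 37, 4, 18), (Pat, Orion, F, 37, 9, 37), (Quin, Echo, B, 19, 22, 27), (Quin, Echo, B, 19, 24, 39), (Quin, Echo, B, 30, 22, 27), (Quin, Echo, B, 30, 24, 39), (Quin, Echo, C, 18, 15, 22), (Quin, Echo, C, 18, 9, 19), (Quin, Echo, C, 26, 15, 22), (Quin, Echo, C, 26, 9, 19), (Quin, Echo, F, 4, 4, 18), (Quin, Echo, F, 4, 9, 37)}
π[tid, sid, title, room, grade]: project onto (tid, sid, title, room, grade) → {(18, 15, Echo, 22, C), (18, 9, Echo, 19, C), (19, 22, Echo, 27, B), (19, 24, Echo, 39, B), (20, 22, Orion, 27, B), (20, 24, Orion, 39, B), (26, 15, Echo, 22, C), (26, 9, Echo, 19, C), (30, 22, Echo, 27, B), (30, 24, Echo, 39, B), (32, 22, Orion, 27, B), (32, 24, Orion, 39, B), (37, 4, Orion, 18, F), (37, 9, Orion, 37, F), (4, 4, Echo, 18, F), (4, 9, Echo, 37, F)}
Selection title ≠ Orion AND grade ≠ B: {(18, 15, Echo, 22, C), (18, 9, Echo, 19, C), (26, 15, Echo, 22, C), (26, 9, Echo, 19, C), (4, 4, Echo, 18, F), (4, 9, Echo, 37, F)}
π[room, grade, sid]: project onto (room, grade, sid) (2 duplicate(s) eliminated) → {(18, F, 4), (19, C, 9), (22, C, 15), (37, F, 9)}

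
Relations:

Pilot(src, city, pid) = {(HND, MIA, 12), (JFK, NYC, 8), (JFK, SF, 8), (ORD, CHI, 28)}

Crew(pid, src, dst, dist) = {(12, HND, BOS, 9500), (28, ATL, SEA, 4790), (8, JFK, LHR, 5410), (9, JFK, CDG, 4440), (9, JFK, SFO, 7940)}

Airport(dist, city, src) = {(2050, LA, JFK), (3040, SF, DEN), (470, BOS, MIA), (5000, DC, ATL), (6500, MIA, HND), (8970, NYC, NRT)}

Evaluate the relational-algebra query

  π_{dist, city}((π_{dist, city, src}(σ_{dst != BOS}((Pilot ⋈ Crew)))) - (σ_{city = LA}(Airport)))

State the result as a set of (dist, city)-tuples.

{(5410, NYC), (5410, SF)}

Pilot ⋈ Crew (natural join on src, pid): {(HND, MIA, 12, BOS, 9500), (JFK, NYC, 8, LHR, 5410), (JFK, SF, 8, LHR, 5410)}
Selection dst != BOS: {(JFK, NYC, 8, LHR, 5410), (JFK, SF, 8, LHR, 5410)}
Keep only column(s) dist, city, src: {(5410, NYC, JFK), (5410, SF, JFK)}
Selection city = LA: {(2050, LA, JFK)}
Difference: {(5410, NYC, JFK), (5410, SF, JFK)} with {(2050, LA, JFK)} → {(5410, NYC, JFK), (5410, SF, JFK)}
Keep only column(s) dist, city: {(5410, NYC), (5410, SF)}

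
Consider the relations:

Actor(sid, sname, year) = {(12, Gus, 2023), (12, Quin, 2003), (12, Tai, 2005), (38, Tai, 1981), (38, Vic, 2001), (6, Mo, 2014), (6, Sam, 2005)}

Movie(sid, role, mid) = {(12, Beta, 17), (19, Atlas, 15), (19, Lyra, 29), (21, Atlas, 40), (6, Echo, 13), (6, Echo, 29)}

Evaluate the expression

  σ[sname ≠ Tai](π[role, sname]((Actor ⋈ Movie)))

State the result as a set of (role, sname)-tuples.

{(Beta, Gus), (Beta, Quin), (Echo, Mo), (Echo, Sam)}

Natural join on sid: {(12, Gus, 2023, Beta, 17), (12, Quin, 2003, Beta, 17), (12, Tai, 2005, Beta, 17), (6, Mo, 2014, Echo, 13), (6, Mo, 2014, Echo, 29), (6, Sam, 2005, Echo, 13), (6, Sam, 2005, Echo, 29)}
π_{role, sname} gives {(Beta, Gus), (Beta, Quin), (Beta, Tai), (Echo, Mo), (Echo, Sam)} (2 duplicate(s) eliminated).
Filtering on sname ≠ Tai leaves {(Beta, Gus), (Beta, Quin), (Echo, Mo), (Echo, Sam)}.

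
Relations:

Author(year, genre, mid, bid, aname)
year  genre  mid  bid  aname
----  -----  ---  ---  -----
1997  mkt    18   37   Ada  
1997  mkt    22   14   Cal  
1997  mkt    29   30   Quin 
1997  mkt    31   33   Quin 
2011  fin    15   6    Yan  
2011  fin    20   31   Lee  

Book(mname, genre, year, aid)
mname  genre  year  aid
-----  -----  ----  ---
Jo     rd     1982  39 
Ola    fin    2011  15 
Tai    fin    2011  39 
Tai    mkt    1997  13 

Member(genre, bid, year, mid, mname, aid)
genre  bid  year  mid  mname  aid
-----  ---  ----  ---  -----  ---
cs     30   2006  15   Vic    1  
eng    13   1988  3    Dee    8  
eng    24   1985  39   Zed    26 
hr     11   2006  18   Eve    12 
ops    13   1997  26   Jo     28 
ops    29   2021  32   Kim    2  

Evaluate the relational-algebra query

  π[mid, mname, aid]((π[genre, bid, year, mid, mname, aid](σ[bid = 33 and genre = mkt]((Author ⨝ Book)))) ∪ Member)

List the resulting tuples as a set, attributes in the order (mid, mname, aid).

{(15, Vic, 1), (18, Eve, 12), (26, Jo, 28), (3, Dee, 8), (31, Tai, 13), (32, Kim, 2), (39, Zed, 26)}

Author ⋈ Book (natural join on year, genre): {(1997, mkt, 18, 37, Ada, Tai, 13), (1997, mkt, 22, 14, Cal, Tai, 13), (1997, mkt, 29, 30, Quin, Tai, 13), (1997, mkt, 31, 33, Quin, Tai, 13), (2011, fin, 15, 6, Yan, Ola, 15), (2011, fin, 15, 6, Yan, Tai, 39), (2011, fin, 20, 31, Lee, Ola, 15), (2011, fin, 20, 31, Lee, Tai, 39)}
Apply σ_{bid = 33 and genre = mkt}; surviving tuples: {(1997, mkt, 31, 33, Quin, Tai, 13)}
Keep only column(s) genre, bid, year, mid, mname, aid: {(mkt, 33, 1997, 31, Tai, 13)}
Union: {(mkt, 33, 1997, 31, Tai, 13)} with {(cs, 30, 2006, 15, Vic, 1), (eng, 13, 1988, 3, Dee, 8), (eng, 24, 1985, 39, Zed, 26), (hr, 11, 2006, 18, Eve, 12), (ops, 13, 1997, 26, Jo, 28), (ops, 29, 2021, 32, Kim, 2)} → {(cs, 30, 2006, 15, Vic, 1), (eng, 13, 1988, 3, Dee, 8), (eng, 24, 1985, 39, Zed, 26), (hr, 11, 2006, 18, Eve, 12), (mkt, 33, 1997, 31, Tai, 13), (ops, 13, 1997, 26, Jo, 28), (ops, 29, 2021, 32, Kim, 2)}
Keep only column(s) mid, mname, aid: {(15, Vic, 1), (18, Eve, 12), (26, Jo, 28), (3, Dee, 8), (31, Tai, 13), (32, Kim, 2), (39, Zed, 26)}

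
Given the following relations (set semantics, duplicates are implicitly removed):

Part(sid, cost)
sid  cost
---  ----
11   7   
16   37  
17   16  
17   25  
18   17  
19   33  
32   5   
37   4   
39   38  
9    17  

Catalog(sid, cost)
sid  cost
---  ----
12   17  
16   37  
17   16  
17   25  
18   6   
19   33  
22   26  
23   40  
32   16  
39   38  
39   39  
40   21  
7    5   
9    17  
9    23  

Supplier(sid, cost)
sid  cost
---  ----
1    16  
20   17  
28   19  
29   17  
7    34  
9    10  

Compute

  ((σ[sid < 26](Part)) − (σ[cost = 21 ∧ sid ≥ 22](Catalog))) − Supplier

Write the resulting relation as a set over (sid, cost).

Selection sid < 26: {(11, 7), (16, 37), (17, 16), (17, 25), (18, 17), (19, 33), (9, 17)}
Selection cost = 21 ∧ sid ≥ 22: {(40, 21)}
Taking the difference: {(11, 7), (16, 37), (17, 16), (17, 25), (18, 17), (19, 33), (9, 17)}
Taking the difference: {(11, 7), (16, 37), (17, 16), (17, 25), (18, 17), (19, 33), (9, 17)}

{(11, 7), (16, 37), (17, 16), (17, 25), (18, 17), (19, 33), (9, 17)}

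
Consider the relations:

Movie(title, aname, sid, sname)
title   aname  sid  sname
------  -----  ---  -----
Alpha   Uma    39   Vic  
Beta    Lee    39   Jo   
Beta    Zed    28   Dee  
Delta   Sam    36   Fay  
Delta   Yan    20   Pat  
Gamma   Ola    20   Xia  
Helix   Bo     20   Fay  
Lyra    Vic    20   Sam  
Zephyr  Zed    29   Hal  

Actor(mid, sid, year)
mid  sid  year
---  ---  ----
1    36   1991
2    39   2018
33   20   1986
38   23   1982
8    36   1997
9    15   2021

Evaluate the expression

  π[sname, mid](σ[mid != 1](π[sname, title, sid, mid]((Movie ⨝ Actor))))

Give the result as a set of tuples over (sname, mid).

Natural join on sid: {(Alpha, Uma, 39, Vic, 2, 2018), (Beta, Lee, 39, Jo, 2, 2018), (Delta, Sam, 36, Fay, 1, 1991), (Delta, Sam, 36, Fay, 8, 1997), (Delta, Yan, 20, Pat, 33, 1986), (Gamma, Ola, 20, Xia, 33, 1986), (Helix, Bo, 20, Fay, 33, 1986), (Lyra, Vic, 20, Sam, 33, 1986)}
π_{sname, title, sid, mid} gives {(Fay, Delta, 36, 1), (Fay, Delta, 36, 8), (Fay, Helix, 20, 33), (Jo, Beta, 39, 2), (Pat, Delta, 20, 33), (Sam, Lyra, 20, 33), (Vic, Alpha, 39, 2), (Xia, Gamma, 20, 33)}.
Apply σ_{mid != 1}; surviving tuples: {(Fay, Delta, 36, 8), (Fay, Helix, 20, 33), (Jo, Beta, 39, 2), (Pat, Delta, 20, 33), (Sam, Lyra, 20, 33), (Vic, Alpha, 39, 2), (Xia, Gamma, 20, 33)}
π_{sname, mid} gives {(Fay, 33), (Fay, 8), (Jo, 2), (Pat, 33), (Sam, 33), (Vic, 2), (Xia, 33)}.

{(Fay, 33), (Fay, 8), (Jo, 2), (Pat, 33), (Sam, 33), (Vic, 2), (Xia, 33)}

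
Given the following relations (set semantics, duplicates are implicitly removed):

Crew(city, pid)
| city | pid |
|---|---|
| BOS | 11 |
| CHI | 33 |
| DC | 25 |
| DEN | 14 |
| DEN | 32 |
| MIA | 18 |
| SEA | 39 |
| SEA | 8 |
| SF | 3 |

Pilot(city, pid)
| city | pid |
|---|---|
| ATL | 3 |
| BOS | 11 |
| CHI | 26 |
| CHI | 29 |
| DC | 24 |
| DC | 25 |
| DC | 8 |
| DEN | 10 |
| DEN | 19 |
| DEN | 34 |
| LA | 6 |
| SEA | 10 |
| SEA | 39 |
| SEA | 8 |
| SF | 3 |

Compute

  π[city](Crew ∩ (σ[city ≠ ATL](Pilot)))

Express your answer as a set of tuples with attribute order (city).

Apply σ_{city ≠ ATL}; surviving tuples: {(BOS, 11), (CHI, 26), (CHI, 29), (DC, 24), (DC, 25), (DC, 8), (DEN, 10), (DEN, 19), (DEN, 34), (LA, 6), (SEA, 10), (SEA, 39), (SEA, 8), (SF, 3)}
Intersection: {(BOS, 11), (CHI, 33), (DC, 25), (DEN, 14), (DEN, 32), (MIA, 18), (SEA, 39), (SEA, 8), (SF, 3)} with {(BOS, 11), (CHI, 26), (CHI, 29), (DC, 24), (DC, 25), (DC, 8), (DEN, 10), (DEN, 19), (DEN, 34), (LA, 6), (SEA, 10), (SEA, 39), (SEA, 8), (SF, 3)} → {(BOS, 11), (DC, 25), (SEA, 39), (SEA, 8), (SF, 3)}
Keep only column(s) city (1 duplicate(s) eliminated): {BOS, DC, SEA, SF}

{BOS, DC, SEA, SF}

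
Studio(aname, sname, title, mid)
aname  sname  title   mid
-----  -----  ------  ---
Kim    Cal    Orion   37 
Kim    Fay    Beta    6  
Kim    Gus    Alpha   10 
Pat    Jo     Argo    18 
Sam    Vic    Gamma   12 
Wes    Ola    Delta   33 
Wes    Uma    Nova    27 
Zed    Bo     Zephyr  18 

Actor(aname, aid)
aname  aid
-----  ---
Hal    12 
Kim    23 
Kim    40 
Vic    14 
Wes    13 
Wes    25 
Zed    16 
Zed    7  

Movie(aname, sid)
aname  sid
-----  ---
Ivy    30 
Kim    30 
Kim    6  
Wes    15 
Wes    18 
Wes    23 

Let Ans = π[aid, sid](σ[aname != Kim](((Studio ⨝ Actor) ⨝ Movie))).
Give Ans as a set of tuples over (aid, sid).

{(13, 15), (13, 18), (13, 23), (25, 15), (25, 18), (25, 23)}

Joining Studio and Actor on aname yields {(Kim, Cal, Orion, 37, 23), (Kim, Cal, Orion, 37, 40), (Kim, Fay, Beta, 6, 23), (Kim, Fay, Beta, 6, 40), (Kim, Gus, Alpha, 10, 23), (Kim, Gus, Alpha, 10, 40), (Wes, Ola, Delta, 33, 13), (Wes, Ola, Delta, 33, 25), (Wes, Uma, Nova, 27, 13), (Wes, Uma, Nova, 27, 25), (Zed, Bo, Zephyr, 18, 16), (Zed, Bo, Zephyr, 18, 7)}.
Joining (Studio ⨝ Actor) and Movie on aname yields {(Kim, Cal, Orion, 37, 23, 30), (Kim, Cal, Orion, 37, 23, 6), (Kim, Cal, Orion, 37, 40, 30), (Kim, Cal, Orion, 37, 40, 6), (Kim, Fay, Beta, 6, 23, 30), (Kim, Fay, Beta, 6, 23, 6), (Kim, Fay, Beta, 6, 40, 30), (Kim, Fay, Beta, 6, 40, 6), (Kim, Gus, Alpha, 10, 23, 30), (Kim, Gus, Alpha, 10, 23, 6), (Kim, Gus, Alpha, 10, 40, 30), (Kim, Gus, Alpha, 10, 40, 6), (Wes, Ola, Delta, 33, 13, 15), (Wes, Ola, Delta, 33, 13, 18), (Wes, Ola, Delta, 33, 13, 23), (Wes, Ola, Delta, 33, 25, 15), (Wes, Ola, Delta, 33, 25, 18), (Wes, Ola, Delta, 33, 25, 23), (Wes, Uma, Nova, 27, 13, 15), (Wes, Uma, Nova, 27, 13, 18), (Wes, Uma, Nova, 27, 13, 23), (Wes, Uma, Nova, 27, 25, 15), (Wes, Uma, Nova, 27, 25, 18), (Wes, Uma, Nova, 27, 25, 23)}.
Apply σ_{aname != Kim}; surviving tuples: {(Wes, Ola, Delta, 33, 13, 15), (Wes, Ola, Delta, 33, 13, 18), (Wes, Ola, Delta, 33, 13, 23), (Wes, Ola, Delta, 33, 25, 15), (Wes, Ola, Delta, 33, 25, 18), (Wes, Ola, Delta, 33, 25, 23), (Wes, Uma, Nova, 27, 13, 15), (Wes, Uma, Nova, 27, 13, 18), (Wes, Uma, Nova, 27, 13, 23), (Wes, Uma, Nova, 27, 25, 15), (Wes, Uma, Nova, 27, 25, 18), (Wes, Uma, Nova, 27, 25, 23)}
π[aid, sid]: project onto (aid, sid) (6 duplicate(s) eliminated) → {(13, 15), (13, 18), (13, 23), (25, 15), (25, 18), (25, 23)}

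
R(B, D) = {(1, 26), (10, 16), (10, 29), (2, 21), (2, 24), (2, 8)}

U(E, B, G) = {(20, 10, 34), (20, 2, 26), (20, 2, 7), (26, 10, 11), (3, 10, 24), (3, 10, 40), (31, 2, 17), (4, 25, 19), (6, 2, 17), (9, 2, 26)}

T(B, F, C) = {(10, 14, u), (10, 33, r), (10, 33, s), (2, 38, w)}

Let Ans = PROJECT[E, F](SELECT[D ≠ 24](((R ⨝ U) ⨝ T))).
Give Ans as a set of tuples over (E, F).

{(20, 14), (20, 33), (20, 38), (26, 14), (26, 33), (3, 14), (3, 33), (31, 38), (6, 38), (9, 38)}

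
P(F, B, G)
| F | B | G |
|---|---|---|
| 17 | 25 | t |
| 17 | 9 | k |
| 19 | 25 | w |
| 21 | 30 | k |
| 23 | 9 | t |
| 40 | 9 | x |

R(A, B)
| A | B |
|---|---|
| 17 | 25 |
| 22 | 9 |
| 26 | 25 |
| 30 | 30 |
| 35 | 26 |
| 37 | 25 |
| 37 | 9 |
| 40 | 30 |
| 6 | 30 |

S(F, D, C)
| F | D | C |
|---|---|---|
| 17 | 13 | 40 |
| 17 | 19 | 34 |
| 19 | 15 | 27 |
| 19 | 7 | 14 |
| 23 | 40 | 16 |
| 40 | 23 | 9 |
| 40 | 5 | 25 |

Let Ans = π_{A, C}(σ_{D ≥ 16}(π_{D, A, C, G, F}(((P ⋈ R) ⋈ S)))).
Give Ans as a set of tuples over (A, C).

{(17, 34), (22, 16), (22, 34), (22, 9), (26, 34), (37, 16), (37, 34), (37, 9)}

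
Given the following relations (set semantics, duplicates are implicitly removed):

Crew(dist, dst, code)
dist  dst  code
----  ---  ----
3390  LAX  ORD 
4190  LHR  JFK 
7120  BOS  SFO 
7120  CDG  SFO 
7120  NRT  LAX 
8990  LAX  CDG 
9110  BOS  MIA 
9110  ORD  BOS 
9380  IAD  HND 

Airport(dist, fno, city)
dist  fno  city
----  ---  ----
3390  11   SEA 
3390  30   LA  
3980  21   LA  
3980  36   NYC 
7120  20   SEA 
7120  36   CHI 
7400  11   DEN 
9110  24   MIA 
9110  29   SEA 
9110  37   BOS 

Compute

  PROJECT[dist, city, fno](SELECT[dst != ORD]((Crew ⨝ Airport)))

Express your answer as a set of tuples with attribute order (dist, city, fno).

{(3390, LA, 30), (3390, SEA, 11), (7120, CHI, 36), (7120, SEA, 20), (9110, BOS, 37), (9110, MIA, 24), (9110, SEA, 29)}

Natural join on dist: {(3390, LAX, ORD, 11, SEA), (3390, LAX, ORD, 30, LA), (7120, BOS, SFO, 20, SEA), (7120, BOS, SFO, 36, CHI), (7120, CDG, SFO, 20, SEA), (7120, CDG, SFO, 36, CHI), (7120, NRT, LAX, 20, SEA), (7120, NRT, LAX, 36, CHI), (9110, BOS, MIA, 24, MIA), (9110, BOS, MIA, 29, SEA), (9110, BOS, MIA, 37, BOS), (9110, ORD, BOS, 24, MIA), (9110, ORD, BOS, 29, SEA), (9110, ORD, BOS, 37, BOS)}
Selection dst != ORD: {(3390, LAX, ORD, 11, SEA), (3390, LAX, ORD, 30, LA), (7120, BOS, SFO, 20, SEA), (7120, BOS, SFO, 36, CHI), (7120, CDG, SFO, 20, SEA), (7120, CDG, SFO, 36, CHI), (7120, NRT, LAX, 20, SEA), (7120, NRT, LAX, 36, CHI), (9110, BOS, MIA, 24, MIA), (9110, BOS, MIA, 29, SEA), (9110, BOS, MIA, 37, BOS)}
Keep only column(s) dist, city, fno (4 duplicate(s) eliminated): {(3390, LA, 30), (3390, SEA, 11), (7120, CHI, 36), (7120, SEA, 20), (9110, BOS, 37), (9110, MIA, 24), (9110, SEA, 29)}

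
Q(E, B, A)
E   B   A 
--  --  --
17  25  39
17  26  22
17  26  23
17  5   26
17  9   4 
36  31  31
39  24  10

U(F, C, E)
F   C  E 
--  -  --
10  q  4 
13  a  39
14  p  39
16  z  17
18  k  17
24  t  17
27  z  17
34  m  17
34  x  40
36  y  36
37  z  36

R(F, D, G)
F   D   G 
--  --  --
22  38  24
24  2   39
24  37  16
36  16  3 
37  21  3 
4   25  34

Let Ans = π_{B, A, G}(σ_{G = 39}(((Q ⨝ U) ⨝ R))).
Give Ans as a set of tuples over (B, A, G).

Joining Q and U on E yields {(17, 25, 39, 16, z), (17, 25, 39, 18, k), (17, 25, 39, 24, t), (17, 25, 39, 27, z), (17, 25, 39, 34, m), (17, 26, 22, 16, z), (17, 26, 22, 18, k), (17, 26, 22, 24, t), (17, 26, 22, 27, z), (17, 26, 22, 34, m), (17, 26, 23, 16, z), (17, 26, 23, 18, k), (17, 26, 23, 24, t), (17, 26, 23, 27, z), (17, 26, 23, 34, m), (17, 5, 26, 16, z), (17, 5, 26, 18, k), (17, 5, 26, 24, t), (17, 5, 26, 27, z), (17, 5, 26, 34, m), (17, 9, 4, 16, z), (17, 9, 4, 18, k), (17, 9, 4, 24, t), (17, 9, 4, 27, z), (17, 9, 4, 34, m), (36, 31, 31, 36, y), (36, 31, 31, 37, z), (39, 24, 10, 13, a), (39, 24, 10, 14, p)}.
Joining (Q ⨝ U) and R on F yields {(17, 25, 39, 24, t, 2, 39), (17, 25, 39, 24, t, 37, 16), (17, 26, 22, 24, t, 2, 39), (17, 26, 22, 24, t, 37, 16), (17, 26, 23, 24, t, 2, 39), (17, 26, 23, 24, t, 37, 16), (17, 5, 26, 24, t, 2, 39), (17, 5, 26, 24, t, 37, 16), (17, 9, 4, 24, t, 2, 39), (17, 9, 4, 24, t, 37, 16), (36, 31, 31, 36, y, 16, 3), (36, 31, 31, 37, z, 21, 3)}.
Selection G = 39: {(17, 25, 39, 24, t, 2, 39), (17, 26, 22, 24, t, 2, 39), (17, 26, 23, 24, t, 2, 39), (17, 5, 26, 24, t, 2, 39), (17, 9, 4, 24, t, 2, 39)}
Keep only column(s) B, A, G: {(25, 39, 39), (26, 22, 39), (26, 23, 39), (5, 26, 39), (9, 4, 39)}

{(25, 39, 39), (26, 22, 39), (26, 23, 39), (5, 26, 39), (9, 4, 39)}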